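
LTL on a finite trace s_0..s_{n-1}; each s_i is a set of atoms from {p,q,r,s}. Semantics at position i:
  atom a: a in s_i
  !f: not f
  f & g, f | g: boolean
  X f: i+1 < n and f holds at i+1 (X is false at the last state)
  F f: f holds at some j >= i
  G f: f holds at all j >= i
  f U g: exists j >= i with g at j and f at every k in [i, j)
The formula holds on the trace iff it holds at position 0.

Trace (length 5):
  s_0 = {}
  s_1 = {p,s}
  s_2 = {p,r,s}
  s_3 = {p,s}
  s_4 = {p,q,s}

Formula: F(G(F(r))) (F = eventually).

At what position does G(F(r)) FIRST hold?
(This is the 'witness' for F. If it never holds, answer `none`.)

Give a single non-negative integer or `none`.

s_0={}: G(F(r))=False F(r)=True r=False
s_1={p,s}: G(F(r))=False F(r)=True r=False
s_2={p,r,s}: G(F(r))=False F(r)=True r=True
s_3={p,s}: G(F(r))=False F(r)=False r=False
s_4={p,q,s}: G(F(r))=False F(r)=False r=False
F(G(F(r))) does not hold (no witness exists).

Answer: none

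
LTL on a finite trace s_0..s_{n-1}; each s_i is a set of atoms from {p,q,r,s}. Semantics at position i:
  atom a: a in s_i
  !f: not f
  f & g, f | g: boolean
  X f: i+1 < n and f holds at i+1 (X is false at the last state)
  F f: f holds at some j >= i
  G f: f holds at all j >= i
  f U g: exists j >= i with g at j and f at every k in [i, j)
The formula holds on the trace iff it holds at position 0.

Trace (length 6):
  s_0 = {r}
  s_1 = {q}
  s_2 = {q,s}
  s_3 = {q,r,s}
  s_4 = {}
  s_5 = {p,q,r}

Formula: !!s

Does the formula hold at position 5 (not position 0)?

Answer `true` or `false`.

Answer: false

Derivation:
s_0={r}: !!s=False !s=True s=False
s_1={q}: !!s=False !s=True s=False
s_2={q,s}: !!s=True !s=False s=True
s_3={q,r,s}: !!s=True !s=False s=True
s_4={}: !!s=False !s=True s=False
s_5={p,q,r}: !!s=False !s=True s=False
Evaluating at position 5: result = False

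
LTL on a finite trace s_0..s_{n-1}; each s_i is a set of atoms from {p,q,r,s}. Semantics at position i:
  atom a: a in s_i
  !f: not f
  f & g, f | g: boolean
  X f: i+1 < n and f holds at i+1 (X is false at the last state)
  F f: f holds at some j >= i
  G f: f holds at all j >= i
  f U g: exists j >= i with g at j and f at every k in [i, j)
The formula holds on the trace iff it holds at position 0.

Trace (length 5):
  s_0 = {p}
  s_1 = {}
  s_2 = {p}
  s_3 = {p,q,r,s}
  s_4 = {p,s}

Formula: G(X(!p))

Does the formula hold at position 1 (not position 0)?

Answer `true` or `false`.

Answer: false

Derivation:
s_0={p}: G(X(!p))=False X(!p)=True !p=False p=True
s_1={}: G(X(!p))=False X(!p)=False !p=True p=False
s_2={p}: G(X(!p))=False X(!p)=False !p=False p=True
s_3={p,q,r,s}: G(X(!p))=False X(!p)=False !p=False p=True
s_4={p,s}: G(X(!p))=False X(!p)=False !p=False p=True
Evaluating at position 1: result = False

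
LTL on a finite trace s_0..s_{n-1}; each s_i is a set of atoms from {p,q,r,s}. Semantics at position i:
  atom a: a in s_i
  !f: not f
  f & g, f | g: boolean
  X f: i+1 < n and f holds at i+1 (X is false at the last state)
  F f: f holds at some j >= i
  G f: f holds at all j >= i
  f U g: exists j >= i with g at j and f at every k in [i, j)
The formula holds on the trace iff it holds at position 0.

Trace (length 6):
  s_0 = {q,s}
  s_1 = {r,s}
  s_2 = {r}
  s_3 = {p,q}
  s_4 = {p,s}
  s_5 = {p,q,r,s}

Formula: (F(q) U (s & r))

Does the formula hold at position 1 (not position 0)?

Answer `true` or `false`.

s_0={q,s}: (F(q) U (s & r))=True F(q)=True q=True (s & r)=False s=True r=False
s_1={r,s}: (F(q) U (s & r))=True F(q)=True q=False (s & r)=True s=True r=True
s_2={r}: (F(q) U (s & r))=True F(q)=True q=False (s & r)=False s=False r=True
s_3={p,q}: (F(q) U (s & r))=True F(q)=True q=True (s & r)=False s=False r=False
s_4={p,s}: (F(q) U (s & r))=True F(q)=True q=False (s & r)=False s=True r=False
s_5={p,q,r,s}: (F(q) U (s & r))=True F(q)=True q=True (s & r)=True s=True r=True
Evaluating at position 1: result = True

Answer: true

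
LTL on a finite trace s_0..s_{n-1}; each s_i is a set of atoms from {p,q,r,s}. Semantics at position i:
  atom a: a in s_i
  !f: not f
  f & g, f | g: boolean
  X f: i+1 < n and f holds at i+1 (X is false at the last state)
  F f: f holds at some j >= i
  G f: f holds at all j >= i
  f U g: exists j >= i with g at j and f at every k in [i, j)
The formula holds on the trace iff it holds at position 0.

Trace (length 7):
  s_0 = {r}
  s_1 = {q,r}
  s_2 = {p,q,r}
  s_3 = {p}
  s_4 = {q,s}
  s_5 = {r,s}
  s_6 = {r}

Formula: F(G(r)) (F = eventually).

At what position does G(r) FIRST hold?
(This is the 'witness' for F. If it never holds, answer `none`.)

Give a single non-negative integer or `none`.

s_0={r}: G(r)=False r=True
s_1={q,r}: G(r)=False r=True
s_2={p,q,r}: G(r)=False r=True
s_3={p}: G(r)=False r=False
s_4={q,s}: G(r)=False r=False
s_5={r,s}: G(r)=True r=True
s_6={r}: G(r)=True r=True
F(G(r)) holds; first witness at position 5.

Answer: 5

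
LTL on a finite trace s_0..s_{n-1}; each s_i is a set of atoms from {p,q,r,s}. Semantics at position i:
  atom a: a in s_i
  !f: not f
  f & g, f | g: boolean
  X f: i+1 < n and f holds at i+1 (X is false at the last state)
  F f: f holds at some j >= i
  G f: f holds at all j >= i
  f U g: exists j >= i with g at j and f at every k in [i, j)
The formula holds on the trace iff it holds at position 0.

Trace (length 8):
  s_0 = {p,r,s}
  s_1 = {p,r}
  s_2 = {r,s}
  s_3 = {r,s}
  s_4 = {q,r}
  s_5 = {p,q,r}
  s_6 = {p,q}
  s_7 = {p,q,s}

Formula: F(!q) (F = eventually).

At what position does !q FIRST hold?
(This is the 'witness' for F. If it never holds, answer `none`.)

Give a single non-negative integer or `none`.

Answer: 0

Derivation:
s_0={p,r,s}: !q=True q=False
s_1={p,r}: !q=True q=False
s_2={r,s}: !q=True q=False
s_3={r,s}: !q=True q=False
s_4={q,r}: !q=False q=True
s_5={p,q,r}: !q=False q=True
s_6={p,q}: !q=False q=True
s_7={p,q,s}: !q=False q=True
F(!q) holds; first witness at position 0.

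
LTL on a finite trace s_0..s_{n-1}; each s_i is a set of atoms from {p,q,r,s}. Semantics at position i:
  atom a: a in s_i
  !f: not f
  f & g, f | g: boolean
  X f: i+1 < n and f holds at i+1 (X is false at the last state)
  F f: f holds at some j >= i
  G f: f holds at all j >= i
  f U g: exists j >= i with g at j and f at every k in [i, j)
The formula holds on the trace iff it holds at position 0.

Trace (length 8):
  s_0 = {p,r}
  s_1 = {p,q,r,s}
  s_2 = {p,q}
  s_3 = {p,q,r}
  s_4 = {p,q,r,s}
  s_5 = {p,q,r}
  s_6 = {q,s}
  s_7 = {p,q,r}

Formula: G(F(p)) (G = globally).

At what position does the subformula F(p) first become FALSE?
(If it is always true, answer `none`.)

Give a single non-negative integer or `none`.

Answer: none

Derivation:
s_0={p,r}: F(p)=True p=True
s_1={p,q,r,s}: F(p)=True p=True
s_2={p,q}: F(p)=True p=True
s_3={p,q,r}: F(p)=True p=True
s_4={p,q,r,s}: F(p)=True p=True
s_5={p,q,r}: F(p)=True p=True
s_6={q,s}: F(p)=True p=False
s_7={p,q,r}: F(p)=True p=True
G(F(p)) holds globally = True
No violation — formula holds at every position.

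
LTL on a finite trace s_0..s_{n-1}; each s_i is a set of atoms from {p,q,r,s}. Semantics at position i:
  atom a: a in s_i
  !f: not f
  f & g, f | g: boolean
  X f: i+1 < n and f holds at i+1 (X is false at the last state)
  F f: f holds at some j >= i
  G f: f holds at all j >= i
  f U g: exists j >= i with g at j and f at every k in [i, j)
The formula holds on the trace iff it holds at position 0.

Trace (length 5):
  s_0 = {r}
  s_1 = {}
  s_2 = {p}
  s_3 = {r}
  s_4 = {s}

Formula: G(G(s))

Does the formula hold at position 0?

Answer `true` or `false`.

s_0={r}: G(G(s))=False G(s)=False s=False
s_1={}: G(G(s))=False G(s)=False s=False
s_2={p}: G(G(s))=False G(s)=False s=False
s_3={r}: G(G(s))=False G(s)=False s=False
s_4={s}: G(G(s))=True G(s)=True s=True

Answer: false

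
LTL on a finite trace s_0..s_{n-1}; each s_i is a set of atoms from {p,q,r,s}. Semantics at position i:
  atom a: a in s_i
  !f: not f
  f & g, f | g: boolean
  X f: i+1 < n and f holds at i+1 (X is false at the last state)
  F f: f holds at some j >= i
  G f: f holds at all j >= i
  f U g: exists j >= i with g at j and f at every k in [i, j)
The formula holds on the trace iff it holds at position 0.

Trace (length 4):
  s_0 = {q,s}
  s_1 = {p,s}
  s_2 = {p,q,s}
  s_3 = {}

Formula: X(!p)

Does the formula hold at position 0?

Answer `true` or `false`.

Answer: false

Derivation:
s_0={q,s}: X(!p)=False !p=True p=False
s_1={p,s}: X(!p)=False !p=False p=True
s_2={p,q,s}: X(!p)=True !p=False p=True
s_3={}: X(!p)=False !p=True p=False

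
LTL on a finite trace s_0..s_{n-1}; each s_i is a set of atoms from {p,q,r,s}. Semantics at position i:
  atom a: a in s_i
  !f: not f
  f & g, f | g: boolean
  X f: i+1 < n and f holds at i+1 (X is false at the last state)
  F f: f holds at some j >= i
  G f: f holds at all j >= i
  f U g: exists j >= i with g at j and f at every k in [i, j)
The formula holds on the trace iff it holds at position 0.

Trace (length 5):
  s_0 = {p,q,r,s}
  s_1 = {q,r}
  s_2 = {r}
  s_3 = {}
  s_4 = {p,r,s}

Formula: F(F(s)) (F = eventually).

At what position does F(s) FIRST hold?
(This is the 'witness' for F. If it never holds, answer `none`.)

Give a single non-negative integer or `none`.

Answer: 0

Derivation:
s_0={p,q,r,s}: F(s)=True s=True
s_1={q,r}: F(s)=True s=False
s_2={r}: F(s)=True s=False
s_3={}: F(s)=True s=False
s_4={p,r,s}: F(s)=True s=True
F(F(s)) holds; first witness at position 0.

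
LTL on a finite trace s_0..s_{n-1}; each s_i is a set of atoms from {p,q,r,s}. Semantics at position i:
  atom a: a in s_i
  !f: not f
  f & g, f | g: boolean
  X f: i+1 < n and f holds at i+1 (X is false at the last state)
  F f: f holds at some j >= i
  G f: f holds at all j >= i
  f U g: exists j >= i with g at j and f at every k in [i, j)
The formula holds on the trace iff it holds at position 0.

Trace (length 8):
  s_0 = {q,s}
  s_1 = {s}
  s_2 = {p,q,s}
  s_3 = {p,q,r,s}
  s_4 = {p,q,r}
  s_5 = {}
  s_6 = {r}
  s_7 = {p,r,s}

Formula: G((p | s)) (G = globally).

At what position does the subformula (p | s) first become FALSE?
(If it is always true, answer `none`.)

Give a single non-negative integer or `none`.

Answer: 5

Derivation:
s_0={q,s}: (p | s)=True p=False s=True
s_1={s}: (p | s)=True p=False s=True
s_2={p,q,s}: (p | s)=True p=True s=True
s_3={p,q,r,s}: (p | s)=True p=True s=True
s_4={p,q,r}: (p | s)=True p=True s=False
s_5={}: (p | s)=False p=False s=False
s_6={r}: (p | s)=False p=False s=False
s_7={p,r,s}: (p | s)=True p=True s=True
G((p | s)) holds globally = False
First violation at position 5.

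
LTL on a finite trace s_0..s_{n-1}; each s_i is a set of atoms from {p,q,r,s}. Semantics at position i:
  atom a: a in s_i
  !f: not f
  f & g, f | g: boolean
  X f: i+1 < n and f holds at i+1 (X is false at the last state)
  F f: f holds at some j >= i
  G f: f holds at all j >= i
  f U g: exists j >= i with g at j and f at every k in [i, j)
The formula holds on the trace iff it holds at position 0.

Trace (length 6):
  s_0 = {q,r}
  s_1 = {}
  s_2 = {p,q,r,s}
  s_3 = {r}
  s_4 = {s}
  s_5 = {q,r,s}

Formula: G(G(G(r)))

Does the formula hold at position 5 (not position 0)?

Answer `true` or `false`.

Answer: true

Derivation:
s_0={q,r}: G(G(G(r)))=False G(G(r))=False G(r)=False r=True
s_1={}: G(G(G(r)))=False G(G(r))=False G(r)=False r=False
s_2={p,q,r,s}: G(G(G(r)))=False G(G(r))=False G(r)=False r=True
s_3={r}: G(G(G(r)))=False G(G(r))=False G(r)=False r=True
s_4={s}: G(G(G(r)))=False G(G(r))=False G(r)=False r=False
s_5={q,r,s}: G(G(G(r)))=True G(G(r))=True G(r)=True r=True
Evaluating at position 5: result = True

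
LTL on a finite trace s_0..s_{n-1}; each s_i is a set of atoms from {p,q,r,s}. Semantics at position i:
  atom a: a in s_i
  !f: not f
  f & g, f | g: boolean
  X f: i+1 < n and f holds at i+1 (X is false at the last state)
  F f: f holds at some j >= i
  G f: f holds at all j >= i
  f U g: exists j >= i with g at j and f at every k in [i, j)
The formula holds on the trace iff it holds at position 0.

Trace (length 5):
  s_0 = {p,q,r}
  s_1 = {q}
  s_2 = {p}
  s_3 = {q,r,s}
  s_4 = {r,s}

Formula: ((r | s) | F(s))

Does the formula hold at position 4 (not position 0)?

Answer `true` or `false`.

Answer: true

Derivation:
s_0={p,q,r}: ((r | s) | F(s))=True (r | s)=True r=True s=False F(s)=True
s_1={q}: ((r | s) | F(s))=True (r | s)=False r=False s=False F(s)=True
s_2={p}: ((r | s) | F(s))=True (r | s)=False r=False s=False F(s)=True
s_3={q,r,s}: ((r | s) | F(s))=True (r | s)=True r=True s=True F(s)=True
s_4={r,s}: ((r | s) | F(s))=True (r | s)=True r=True s=True F(s)=True
Evaluating at position 4: result = True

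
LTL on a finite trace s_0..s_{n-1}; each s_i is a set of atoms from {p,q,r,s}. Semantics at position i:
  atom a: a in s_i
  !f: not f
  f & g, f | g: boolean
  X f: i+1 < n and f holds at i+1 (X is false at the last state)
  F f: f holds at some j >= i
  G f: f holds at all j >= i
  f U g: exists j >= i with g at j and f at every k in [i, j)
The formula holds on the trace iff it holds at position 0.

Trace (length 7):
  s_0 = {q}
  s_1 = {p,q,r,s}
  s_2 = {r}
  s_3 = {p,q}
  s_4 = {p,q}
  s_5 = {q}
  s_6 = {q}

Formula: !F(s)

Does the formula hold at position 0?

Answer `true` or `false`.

s_0={q}: !F(s)=False F(s)=True s=False
s_1={p,q,r,s}: !F(s)=False F(s)=True s=True
s_2={r}: !F(s)=True F(s)=False s=False
s_3={p,q}: !F(s)=True F(s)=False s=False
s_4={p,q}: !F(s)=True F(s)=False s=False
s_5={q}: !F(s)=True F(s)=False s=False
s_6={q}: !F(s)=True F(s)=False s=False

Answer: false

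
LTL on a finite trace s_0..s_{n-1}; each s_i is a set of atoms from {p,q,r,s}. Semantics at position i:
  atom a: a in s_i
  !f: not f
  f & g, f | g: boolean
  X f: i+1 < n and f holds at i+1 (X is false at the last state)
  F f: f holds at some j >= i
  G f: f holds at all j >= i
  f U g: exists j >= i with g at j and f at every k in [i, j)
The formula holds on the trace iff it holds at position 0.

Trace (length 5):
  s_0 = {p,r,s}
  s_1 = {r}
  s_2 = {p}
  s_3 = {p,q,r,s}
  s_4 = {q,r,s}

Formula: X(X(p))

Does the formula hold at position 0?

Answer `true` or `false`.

Answer: true

Derivation:
s_0={p,r,s}: X(X(p))=True X(p)=False p=True
s_1={r}: X(X(p))=True X(p)=True p=False
s_2={p}: X(X(p))=False X(p)=True p=True
s_3={p,q,r,s}: X(X(p))=False X(p)=False p=True
s_4={q,r,s}: X(X(p))=False X(p)=False p=False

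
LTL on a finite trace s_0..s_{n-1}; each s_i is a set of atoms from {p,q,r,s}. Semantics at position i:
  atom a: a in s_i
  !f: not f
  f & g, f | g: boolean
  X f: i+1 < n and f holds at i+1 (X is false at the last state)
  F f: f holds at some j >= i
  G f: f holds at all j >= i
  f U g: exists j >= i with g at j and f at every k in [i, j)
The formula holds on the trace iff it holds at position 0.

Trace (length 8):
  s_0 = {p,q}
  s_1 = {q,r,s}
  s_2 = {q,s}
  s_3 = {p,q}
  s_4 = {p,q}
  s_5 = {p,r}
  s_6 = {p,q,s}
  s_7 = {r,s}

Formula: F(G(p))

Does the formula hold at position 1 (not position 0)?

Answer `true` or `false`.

Answer: false

Derivation:
s_0={p,q}: F(G(p))=False G(p)=False p=True
s_1={q,r,s}: F(G(p))=False G(p)=False p=False
s_2={q,s}: F(G(p))=False G(p)=False p=False
s_3={p,q}: F(G(p))=False G(p)=False p=True
s_4={p,q}: F(G(p))=False G(p)=False p=True
s_5={p,r}: F(G(p))=False G(p)=False p=True
s_6={p,q,s}: F(G(p))=False G(p)=False p=True
s_7={r,s}: F(G(p))=False G(p)=False p=False
Evaluating at position 1: result = False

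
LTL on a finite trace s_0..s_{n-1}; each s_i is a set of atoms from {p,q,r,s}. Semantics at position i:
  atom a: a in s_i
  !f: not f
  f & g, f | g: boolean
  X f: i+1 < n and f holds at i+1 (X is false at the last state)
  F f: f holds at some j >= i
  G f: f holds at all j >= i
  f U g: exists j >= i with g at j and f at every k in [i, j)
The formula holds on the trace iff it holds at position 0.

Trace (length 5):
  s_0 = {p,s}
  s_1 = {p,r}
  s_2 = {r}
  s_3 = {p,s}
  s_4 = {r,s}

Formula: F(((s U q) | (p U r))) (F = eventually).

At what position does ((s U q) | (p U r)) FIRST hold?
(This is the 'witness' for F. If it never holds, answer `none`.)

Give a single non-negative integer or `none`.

Answer: 0

Derivation:
s_0={p,s}: ((s U q) | (p U r))=True (s U q)=False s=True q=False (p U r)=True p=True r=False
s_1={p,r}: ((s U q) | (p U r))=True (s U q)=False s=False q=False (p U r)=True p=True r=True
s_2={r}: ((s U q) | (p U r))=True (s U q)=False s=False q=False (p U r)=True p=False r=True
s_3={p,s}: ((s U q) | (p U r))=True (s U q)=False s=True q=False (p U r)=True p=True r=False
s_4={r,s}: ((s U q) | (p U r))=True (s U q)=False s=True q=False (p U r)=True p=False r=True
F(((s U q) | (p U r))) holds; first witness at position 0.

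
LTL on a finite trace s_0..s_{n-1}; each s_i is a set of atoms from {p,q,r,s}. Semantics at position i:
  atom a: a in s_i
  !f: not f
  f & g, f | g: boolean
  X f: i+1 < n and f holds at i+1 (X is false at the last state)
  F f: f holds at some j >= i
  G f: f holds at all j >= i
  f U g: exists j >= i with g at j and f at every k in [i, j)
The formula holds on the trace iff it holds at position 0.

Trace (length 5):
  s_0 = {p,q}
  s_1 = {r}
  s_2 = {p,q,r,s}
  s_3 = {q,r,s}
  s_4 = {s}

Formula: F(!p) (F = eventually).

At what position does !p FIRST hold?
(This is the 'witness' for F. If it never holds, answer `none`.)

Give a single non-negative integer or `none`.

Answer: 1

Derivation:
s_0={p,q}: !p=False p=True
s_1={r}: !p=True p=False
s_2={p,q,r,s}: !p=False p=True
s_3={q,r,s}: !p=True p=False
s_4={s}: !p=True p=False
F(!p) holds; first witness at position 1.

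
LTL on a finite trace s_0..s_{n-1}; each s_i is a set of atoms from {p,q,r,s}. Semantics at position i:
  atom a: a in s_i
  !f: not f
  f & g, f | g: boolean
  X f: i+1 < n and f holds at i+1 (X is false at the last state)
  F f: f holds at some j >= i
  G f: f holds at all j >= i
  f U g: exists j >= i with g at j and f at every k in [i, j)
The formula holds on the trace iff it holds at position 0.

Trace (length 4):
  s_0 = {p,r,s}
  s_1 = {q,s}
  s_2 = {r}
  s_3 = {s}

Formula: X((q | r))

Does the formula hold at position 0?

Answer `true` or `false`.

Answer: true

Derivation:
s_0={p,r,s}: X((q | r))=True (q | r)=True q=False r=True
s_1={q,s}: X((q | r))=True (q | r)=True q=True r=False
s_2={r}: X((q | r))=False (q | r)=True q=False r=True
s_3={s}: X((q | r))=False (q | r)=False q=False r=False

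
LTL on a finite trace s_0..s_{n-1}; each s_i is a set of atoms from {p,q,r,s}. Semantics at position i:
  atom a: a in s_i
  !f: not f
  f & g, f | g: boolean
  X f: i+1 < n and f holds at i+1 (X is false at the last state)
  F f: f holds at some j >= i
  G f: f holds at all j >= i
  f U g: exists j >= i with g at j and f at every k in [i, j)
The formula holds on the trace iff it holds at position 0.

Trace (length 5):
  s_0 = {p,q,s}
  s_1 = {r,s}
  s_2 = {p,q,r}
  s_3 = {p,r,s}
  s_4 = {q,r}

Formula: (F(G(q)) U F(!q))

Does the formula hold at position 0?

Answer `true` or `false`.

s_0={p,q,s}: (F(G(q)) U F(!q))=True F(G(q))=True G(q)=False q=True F(!q)=True !q=False
s_1={r,s}: (F(G(q)) U F(!q))=True F(G(q))=True G(q)=False q=False F(!q)=True !q=True
s_2={p,q,r}: (F(G(q)) U F(!q))=True F(G(q))=True G(q)=False q=True F(!q)=True !q=False
s_3={p,r,s}: (F(G(q)) U F(!q))=True F(G(q))=True G(q)=False q=False F(!q)=True !q=True
s_4={q,r}: (F(G(q)) U F(!q))=False F(G(q))=True G(q)=True q=True F(!q)=False !q=False

Answer: true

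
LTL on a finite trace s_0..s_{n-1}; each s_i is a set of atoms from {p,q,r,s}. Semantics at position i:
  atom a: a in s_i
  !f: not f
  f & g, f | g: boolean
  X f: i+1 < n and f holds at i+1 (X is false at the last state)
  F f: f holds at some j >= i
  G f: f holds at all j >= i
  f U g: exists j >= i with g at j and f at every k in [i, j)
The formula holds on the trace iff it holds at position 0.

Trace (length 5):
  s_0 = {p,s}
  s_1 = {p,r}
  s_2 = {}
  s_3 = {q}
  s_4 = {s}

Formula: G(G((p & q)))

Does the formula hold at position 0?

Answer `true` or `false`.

Answer: false

Derivation:
s_0={p,s}: G(G((p & q)))=False G((p & q))=False (p & q)=False p=True q=False
s_1={p,r}: G(G((p & q)))=False G((p & q))=False (p & q)=False p=True q=False
s_2={}: G(G((p & q)))=False G((p & q))=False (p & q)=False p=False q=False
s_3={q}: G(G((p & q)))=False G((p & q))=False (p & q)=False p=False q=True
s_4={s}: G(G((p & q)))=False G((p & q))=False (p & q)=False p=False q=False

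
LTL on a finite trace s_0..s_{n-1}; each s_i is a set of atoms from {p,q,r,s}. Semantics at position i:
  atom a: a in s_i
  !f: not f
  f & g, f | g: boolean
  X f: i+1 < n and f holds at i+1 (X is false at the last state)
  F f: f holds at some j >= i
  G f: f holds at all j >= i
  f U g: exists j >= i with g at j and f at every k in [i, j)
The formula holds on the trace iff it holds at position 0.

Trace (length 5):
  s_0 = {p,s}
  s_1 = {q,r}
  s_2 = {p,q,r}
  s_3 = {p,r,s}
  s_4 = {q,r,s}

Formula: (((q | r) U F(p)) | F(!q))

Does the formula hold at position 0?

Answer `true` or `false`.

Answer: true

Derivation:
s_0={p,s}: (((q | r) U F(p)) | F(!q))=True ((q | r) U F(p))=True (q | r)=False q=False r=False F(p)=True p=True F(!q)=True !q=True
s_1={q,r}: (((q | r) U F(p)) | F(!q))=True ((q | r) U F(p))=True (q | r)=True q=True r=True F(p)=True p=False F(!q)=True !q=False
s_2={p,q,r}: (((q | r) U F(p)) | F(!q))=True ((q | r) U F(p))=True (q | r)=True q=True r=True F(p)=True p=True F(!q)=True !q=False
s_3={p,r,s}: (((q | r) U F(p)) | F(!q))=True ((q | r) U F(p))=True (q | r)=True q=False r=True F(p)=True p=True F(!q)=True !q=True
s_4={q,r,s}: (((q | r) U F(p)) | F(!q))=False ((q | r) U F(p))=False (q | r)=True q=True r=True F(p)=False p=False F(!q)=False !q=False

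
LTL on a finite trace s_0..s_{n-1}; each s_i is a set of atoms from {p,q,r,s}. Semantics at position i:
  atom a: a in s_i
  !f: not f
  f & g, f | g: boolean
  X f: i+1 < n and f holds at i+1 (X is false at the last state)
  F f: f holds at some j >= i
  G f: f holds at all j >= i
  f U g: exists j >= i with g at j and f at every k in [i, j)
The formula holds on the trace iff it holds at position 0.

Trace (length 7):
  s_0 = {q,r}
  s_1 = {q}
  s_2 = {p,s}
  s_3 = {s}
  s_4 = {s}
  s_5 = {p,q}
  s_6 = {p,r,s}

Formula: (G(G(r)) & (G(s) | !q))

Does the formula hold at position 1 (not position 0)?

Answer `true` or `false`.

s_0={q,r}: (G(G(r)) & (G(s) | !q))=False G(G(r))=False G(r)=False r=True (G(s) | !q)=False G(s)=False s=False !q=False q=True
s_1={q}: (G(G(r)) & (G(s) | !q))=False G(G(r))=False G(r)=False r=False (G(s) | !q)=False G(s)=False s=False !q=False q=True
s_2={p,s}: (G(G(r)) & (G(s) | !q))=False G(G(r))=False G(r)=False r=False (G(s) | !q)=True G(s)=False s=True !q=True q=False
s_3={s}: (G(G(r)) & (G(s) | !q))=False G(G(r))=False G(r)=False r=False (G(s) | !q)=True G(s)=False s=True !q=True q=False
s_4={s}: (G(G(r)) & (G(s) | !q))=False G(G(r))=False G(r)=False r=False (G(s) | !q)=True G(s)=False s=True !q=True q=False
s_5={p,q}: (G(G(r)) & (G(s) | !q))=False G(G(r))=False G(r)=False r=False (G(s) | !q)=False G(s)=False s=False !q=False q=True
s_6={p,r,s}: (G(G(r)) & (G(s) | !q))=True G(G(r))=True G(r)=True r=True (G(s) | !q)=True G(s)=True s=True !q=True q=False
Evaluating at position 1: result = False

Answer: false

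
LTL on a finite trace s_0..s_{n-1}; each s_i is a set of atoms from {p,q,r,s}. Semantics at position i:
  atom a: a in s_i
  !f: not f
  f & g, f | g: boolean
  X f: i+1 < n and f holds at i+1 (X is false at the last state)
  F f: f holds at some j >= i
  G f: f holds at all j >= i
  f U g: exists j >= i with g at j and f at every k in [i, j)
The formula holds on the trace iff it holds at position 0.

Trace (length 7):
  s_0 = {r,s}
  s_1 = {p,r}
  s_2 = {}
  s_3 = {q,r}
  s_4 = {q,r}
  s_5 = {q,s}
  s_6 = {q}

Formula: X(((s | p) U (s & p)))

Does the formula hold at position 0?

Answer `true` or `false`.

Answer: false

Derivation:
s_0={r,s}: X(((s | p) U (s & p)))=False ((s | p) U (s & p))=False (s | p)=True s=True p=False (s & p)=False
s_1={p,r}: X(((s | p) U (s & p)))=False ((s | p) U (s & p))=False (s | p)=True s=False p=True (s & p)=False
s_2={}: X(((s | p) U (s & p)))=False ((s | p) U (s & p))=False (s | p)=False s=False p=False (s & p)=False
s_3={q,r}: X(((s | p) U (s & p)))=False ((s | p) U (s & p))=False (s | p)=False s=False p=False (s & p)=False
s_4={q,r}: X(((s | p) U (s & p)))=False ((s | p) U (s & p))=False (s | p)=False s=False p=False (s & p)=False
s_5={q,s}: X(((s | p) U (s & p)))=False ((s | p) U (s & p))=False (s | p)=True s=True p=False (s & p)=False
s_6={q}: X(((s | p) U (s & p)))=False ((s | p) U (s & p))=False (s | p)=False s=False p=False (s & p)=False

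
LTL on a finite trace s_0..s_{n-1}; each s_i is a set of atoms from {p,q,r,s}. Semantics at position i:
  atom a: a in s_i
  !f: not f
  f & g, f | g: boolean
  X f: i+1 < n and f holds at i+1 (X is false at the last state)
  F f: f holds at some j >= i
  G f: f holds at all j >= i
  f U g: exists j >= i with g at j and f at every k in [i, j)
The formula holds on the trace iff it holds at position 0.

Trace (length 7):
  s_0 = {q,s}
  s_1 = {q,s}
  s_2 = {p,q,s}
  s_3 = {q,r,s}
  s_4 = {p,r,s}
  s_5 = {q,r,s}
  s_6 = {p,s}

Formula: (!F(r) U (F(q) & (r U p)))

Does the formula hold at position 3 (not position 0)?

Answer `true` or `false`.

s_0={q,s}: (!F(r) U (F(q) & (r U p)))=False !F(r)=False F(r)=True r=False (F(q) & (r U p))=False F(q)=True q=True (r U p)=False p=False
s_1={q,s}: (!F(r) U (F(q) & (r U p)))=False !F(r)=False F(r)=True r=False (F(q) & (r U p))=False F(q)=True q=True (r U p)=False p=False
s_2={p,q,s}: (!F(r) U (F(q) & (r U p)))=True !F(r)=False F(r)=True r=False (F(q) & (r U p))=True F(q)=True q=True (r U p)=True p=True
s_3={q,r,s}: (!F(r) U (F(q) & (r U p)))=True !F(r)=False F(r)=True r=True (F(q) & (r U p))=True F(q)=True q=True (r U p)=True p=False
s_4={p,r,s}: (!F(r) U (F(q) & (r U p)))=True !F(r)=False F(r)=True r=True (F(q) & (r U p))=True F(q)=True q=False (r U p)=True p=True
s_5={q,r,s}: (!F(r) U (F(q) & (r U p)))=True !F(r)=False F(r)=True r=True (F(q) & (r U p))=True F(q)=True q=True (r U p)=True p=False
s_6={p,s}: (!F(r) U (F(q) & (r U p)))=False !F(r)=True F(r)=False r=False (F(q) & (r U p))=False F(q)=False q=False (r U p)=True p=True
Evaluating at position 3: result = True

Answer: true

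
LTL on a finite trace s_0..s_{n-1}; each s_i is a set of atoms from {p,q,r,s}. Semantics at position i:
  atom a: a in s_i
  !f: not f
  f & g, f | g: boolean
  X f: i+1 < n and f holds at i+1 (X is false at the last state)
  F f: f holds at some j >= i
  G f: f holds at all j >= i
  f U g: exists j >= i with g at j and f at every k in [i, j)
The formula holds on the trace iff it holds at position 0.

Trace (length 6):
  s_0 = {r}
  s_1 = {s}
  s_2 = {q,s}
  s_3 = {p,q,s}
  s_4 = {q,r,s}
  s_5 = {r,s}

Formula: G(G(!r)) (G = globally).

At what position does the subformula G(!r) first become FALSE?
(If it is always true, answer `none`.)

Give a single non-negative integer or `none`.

s_0={r}: G(!r)=False !r=False r=True
s_1={s}: G(!r)=False !r=True r=False
s_2={q,s}: G(!r)=False !r=True r=False
s_3={p,q,s}: G(!r)=False !r=True r=False
s_4={q,r,s}: G(!r)=False !r=False r=True
s_5={r,s}: G(!r)=False !r=False r=True
G(G(!r)) holds globally = False
First violation at position 0.

Answer: 0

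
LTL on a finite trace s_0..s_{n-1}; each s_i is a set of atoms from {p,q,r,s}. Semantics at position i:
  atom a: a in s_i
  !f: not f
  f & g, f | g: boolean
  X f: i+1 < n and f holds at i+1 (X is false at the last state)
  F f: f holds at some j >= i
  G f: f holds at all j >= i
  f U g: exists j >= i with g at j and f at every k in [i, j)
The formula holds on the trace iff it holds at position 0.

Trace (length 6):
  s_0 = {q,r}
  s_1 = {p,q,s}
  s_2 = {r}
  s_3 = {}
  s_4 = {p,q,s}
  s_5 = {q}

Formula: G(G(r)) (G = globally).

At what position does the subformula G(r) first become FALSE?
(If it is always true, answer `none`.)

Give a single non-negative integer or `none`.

Answer: 0

Derivation:
s_0={q,r}: G(r)=False r=True
s_1={p,q,s}: G(r)=False r=False
s_2={r}: G(r)=False r=True
s_3={}: G(r)=False r=False
s_4={p,q,s}: G(r)=False r=False
s_5={q}: G(r)=False r=False
G(G(r)) holds globally = False
First violation at position 0.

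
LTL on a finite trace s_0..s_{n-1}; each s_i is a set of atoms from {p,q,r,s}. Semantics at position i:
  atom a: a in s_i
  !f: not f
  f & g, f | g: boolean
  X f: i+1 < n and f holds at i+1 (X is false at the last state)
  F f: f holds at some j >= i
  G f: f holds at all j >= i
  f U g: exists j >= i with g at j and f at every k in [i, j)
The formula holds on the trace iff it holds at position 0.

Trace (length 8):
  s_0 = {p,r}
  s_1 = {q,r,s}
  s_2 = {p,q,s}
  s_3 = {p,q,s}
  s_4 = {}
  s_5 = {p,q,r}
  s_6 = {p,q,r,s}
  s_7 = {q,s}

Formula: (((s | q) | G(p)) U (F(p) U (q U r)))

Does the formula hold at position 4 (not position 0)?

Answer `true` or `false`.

Answer: true

Derivation:
s_0={p,r}: (((s | q) | G(p)) U (F(p) U (q U r)))=True ((s | q) | G(p))=False (s | q)=False s=False q=False G(p)=False p=True (F(p) U (q U r))=True F(p)=True (q U r)=True r=True
s_1={q,r,s}: (((s | q) | G(p)) U (F(p) U (q U r)))=True ((s | q) | G(p))=True (s | q)=True s=True q=True G(p)=False p=False (F(p) U (q U r))=True F(p)=True (q U r)=True r=True
s_2={p,q,s}: (((s | q) | G(p)) U (F(p) U (q U r)))=True ((s | q) | G(p))=True (s | q)=True s=True q=True G(p)=False p=True (F(p) U (q U r))=True F(p)=True (q U r)=False r=False
s_3={p,q,s}: (((s | q) | G(p)) U (F(p) U (q U r)))=True ((s | q) | G(p))=True (s | q)=True s=True q=True G(p)=False p=True (F(p) U (q U r))=True F(p)=True (q U r)=False r=False
s_4={}: (((s | q) | G(p)) U (F(p) U (q U r)))=True ((s | q) | G(p))=False (s | q)=False s=False q=False G(p)=False p=False (F(p) U (q U r))=True F(p)=True (q U r)=False r=False
s_5={p,q,r}: (((s | q) | G(p)) U (F(p) U (q U r)))=True ((s | q) | G(p))=True (s | q)=True s=False q=True G(p)=False p=True (F(p) U (q U r))=True F(p)=True (q U r)=True r=True
s_6={p,q,r,s}: (((s | q) | G(p)) U (F(p) U (q U r)))=True ((s | q) | G(p))=True (s | q)=True s=True q=True G(p)=False p=True (F(p) U (q U r))=True F(p)=True (q U r)=True r=True
s_7={q,s}: (((s | q) | G(p)) U (F(p) U (q U r)))=False ((s | q) | G(p))=True (s | q)=True s=True q=True G(p)=False p=False (F(p) U (q U r))=False F(p)=False (q U r)=False r=False
Evaluating at position 4: result = True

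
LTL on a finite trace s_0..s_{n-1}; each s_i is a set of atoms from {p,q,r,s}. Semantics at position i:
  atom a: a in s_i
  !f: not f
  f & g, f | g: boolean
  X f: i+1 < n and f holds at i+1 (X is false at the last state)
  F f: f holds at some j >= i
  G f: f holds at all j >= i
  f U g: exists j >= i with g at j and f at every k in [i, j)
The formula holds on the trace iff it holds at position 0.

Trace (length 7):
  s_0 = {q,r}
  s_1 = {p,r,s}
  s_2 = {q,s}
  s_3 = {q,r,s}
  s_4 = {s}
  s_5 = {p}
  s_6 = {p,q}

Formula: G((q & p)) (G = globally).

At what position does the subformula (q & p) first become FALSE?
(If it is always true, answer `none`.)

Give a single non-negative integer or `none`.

s_0={q,r}: (q & p)=False q=True p=False
s_1={p,r,s}: (q & p)=False q=False p=True
s_2={q,s}: (q & p)=False q=True p=False
s_3={q,r,s}: (q & p)=False q=True p=False
s_4={s}: (q & p)=False q=False p=False
s_5={p}: (q & p)=False q=False p=True
s_6={p,q}: (q & p)=True q=True p=True
G((q & p)) holds globally = False
First violation at position 0.

Answer: 0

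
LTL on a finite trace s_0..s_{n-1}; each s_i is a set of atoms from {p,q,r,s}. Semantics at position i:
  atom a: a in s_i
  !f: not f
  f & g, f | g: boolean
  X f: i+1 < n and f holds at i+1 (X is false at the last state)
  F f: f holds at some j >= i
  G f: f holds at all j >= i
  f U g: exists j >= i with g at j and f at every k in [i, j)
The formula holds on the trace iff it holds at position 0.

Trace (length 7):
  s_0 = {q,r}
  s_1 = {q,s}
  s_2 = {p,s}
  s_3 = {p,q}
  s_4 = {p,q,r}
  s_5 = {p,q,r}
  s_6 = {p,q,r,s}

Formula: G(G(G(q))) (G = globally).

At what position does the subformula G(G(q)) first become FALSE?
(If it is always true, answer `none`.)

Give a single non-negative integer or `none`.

Answer: 0

Derivation:
s_0={q,r}: G(G(q))=False G(q)=False q=True
s_1={q,s}: G(G(q))=False G(q)=False q=True
s_2={p,s}: G(G(q))=False G(q)=False q=False
s_3={p,q}: G(G(q))=True G(q)=True q=True
s_4={p,q,r}: G(G(q))=True G(q)=True q=True
s_5={p,q,r}: G(G(q))=True G(q)=True q=True
s_6={p,q,r,s}: G(G(q))=True G(q)=True q=True
G(G(G(q))) holds globally = False
First violation at position 0.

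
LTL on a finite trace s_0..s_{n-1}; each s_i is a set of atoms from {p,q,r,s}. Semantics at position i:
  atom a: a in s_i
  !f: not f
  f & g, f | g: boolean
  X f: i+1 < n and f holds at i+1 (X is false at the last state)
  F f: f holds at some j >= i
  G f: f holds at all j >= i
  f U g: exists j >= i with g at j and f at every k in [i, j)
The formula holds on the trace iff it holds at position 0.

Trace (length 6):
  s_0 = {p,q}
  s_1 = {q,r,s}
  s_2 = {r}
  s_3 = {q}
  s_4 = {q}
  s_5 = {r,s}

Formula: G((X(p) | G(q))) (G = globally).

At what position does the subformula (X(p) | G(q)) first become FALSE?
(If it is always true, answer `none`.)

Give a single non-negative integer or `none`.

s_0={p,q}: (X(p) | G(q))=False X(p)=False p=True G(q)=False q=True
s_1={q,r,s}: (X(p) | G(q))=False X(p)=False p=False G(q)=False q=True
s_2={r}: (X(p) | G(q))=False X(p)=False p=False G(q)=False q=False
s_3={q}: (X(p) | G(q))=False X(p)=False p=False G(q)=False q=True
s_4={q}: (X(p) | G(q))=False X(p)=False p=False G(q)=False q=True
s_5={r,s}: (X(p) | G(q))=False X(p)=False p=False G(q)=False q=False
G((X(p) | G(q))) holds globally = False
First violation at position 0.

Answer: 0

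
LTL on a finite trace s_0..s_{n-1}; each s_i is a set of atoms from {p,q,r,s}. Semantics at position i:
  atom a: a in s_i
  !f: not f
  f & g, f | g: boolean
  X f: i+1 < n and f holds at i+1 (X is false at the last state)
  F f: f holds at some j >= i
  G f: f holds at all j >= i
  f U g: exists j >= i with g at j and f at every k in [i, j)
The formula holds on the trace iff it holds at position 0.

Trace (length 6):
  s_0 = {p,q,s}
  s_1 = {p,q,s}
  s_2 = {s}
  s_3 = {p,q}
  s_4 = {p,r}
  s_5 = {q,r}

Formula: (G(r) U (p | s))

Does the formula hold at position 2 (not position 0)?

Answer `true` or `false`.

Answer: true

Derivation:
s_0={p,q,s}: (G(r) U (p | s))=True G(r)=False r=False (p | s)=True p=True s=True
s_1={p,q,s}: (G(r) U (p | s))=True G(r)=False r=False (p | s)=True p=True s=True
s_2={s}: (G(r) U (p | s))=True G(r)=False r=False (p | s)=True p=False s=True
s_3={p,q}: (G(r) U (p | s))=True G(r)=False r=False (p | s)=True p=True s=False
s_4={p,r}: (G(r) U (p | s))=True G(r)=True r=True (p | s)=True p=True s=False
s_5={q,r}: (G(r) U (p | s))=False G(r)=True r=True (p | s)=False p=False s=False
Evaluating at position 2: result = True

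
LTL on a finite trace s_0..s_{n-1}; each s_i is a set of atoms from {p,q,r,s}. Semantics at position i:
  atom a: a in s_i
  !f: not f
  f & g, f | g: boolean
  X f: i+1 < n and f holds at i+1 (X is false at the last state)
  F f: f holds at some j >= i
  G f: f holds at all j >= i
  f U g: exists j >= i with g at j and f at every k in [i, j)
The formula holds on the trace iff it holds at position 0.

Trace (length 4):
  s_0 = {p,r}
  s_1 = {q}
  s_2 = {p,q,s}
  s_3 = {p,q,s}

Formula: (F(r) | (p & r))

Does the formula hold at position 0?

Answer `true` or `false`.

s_0={p,r}: (F(r) | (p & r))=True F(r)=True r=True (p & r)=True p=True
s_1={q}: (F(r) | (p & r))=False F(r)=False r=False (p & r)=False p=False
s_2={p,q,s}: (F(r) | (p & r))=False F(r)=False r=False (p & r)=False p=True
s_3={p,q,s}: (F(r) | (p & r))=False F(r)=False r=False (p & r)=False p=True

Answer: true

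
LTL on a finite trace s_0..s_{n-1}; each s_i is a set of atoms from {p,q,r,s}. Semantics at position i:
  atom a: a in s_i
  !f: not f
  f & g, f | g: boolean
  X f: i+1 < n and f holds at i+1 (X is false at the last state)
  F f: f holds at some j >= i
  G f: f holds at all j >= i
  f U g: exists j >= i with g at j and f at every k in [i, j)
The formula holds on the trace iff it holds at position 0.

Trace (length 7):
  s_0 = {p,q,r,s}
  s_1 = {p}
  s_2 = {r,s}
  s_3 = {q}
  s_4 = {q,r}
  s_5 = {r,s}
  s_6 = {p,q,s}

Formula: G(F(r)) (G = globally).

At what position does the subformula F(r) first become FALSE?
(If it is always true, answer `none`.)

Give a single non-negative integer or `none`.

s_0={p,q,r,s}: F(r)=True r=True
s_1={p}: F(r)=True r=False
s_2={r,s}: F(r)=True r=True
s_3={q}: F(r)=True r=False
s_4={q,r}: F(r)=True r=True
s_5={r,s}: F(r)=True r=True
s_6={p,q,s}: F(r)=False r=False
G(F(r)) holds globally = False
First violation at position 6.

Answer: 6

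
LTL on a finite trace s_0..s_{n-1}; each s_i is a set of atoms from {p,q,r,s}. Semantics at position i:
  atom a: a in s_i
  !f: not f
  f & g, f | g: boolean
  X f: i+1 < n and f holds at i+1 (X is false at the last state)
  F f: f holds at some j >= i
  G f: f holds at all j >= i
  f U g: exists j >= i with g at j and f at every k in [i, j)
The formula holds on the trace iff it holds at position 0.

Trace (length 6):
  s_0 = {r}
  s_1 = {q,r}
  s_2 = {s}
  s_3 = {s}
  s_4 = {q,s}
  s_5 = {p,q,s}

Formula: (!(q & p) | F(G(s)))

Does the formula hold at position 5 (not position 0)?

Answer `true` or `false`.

Answer: true

Derivation:
s_0={r}: (!(q & p) | F(G(s)))=True !(q & p)=True (q & p)=False q=False p=False F(G(s))=True G(s)=False s=False
s_1={q,r}: (!(q & p) | F(G(s)))=True !(q & p)=True (q & p)=False q=True p=False F(G(s))=True G(s)=False s=False
s_2={s}: (!(q & p) | F(G(s)))=True !(q & p)=True (q & p)=False q=False p=False F(G(s))=True G(s)=True s=True
s_3={s}: (!(q & p) | F(G(s)))=True !(q & p)=True (q & p)=False q=False p=False F(G(s))=True G(s)=True s=True
s_4={q,s}: (!(q & p) | F(G(s)))=True !(q & p)=True (q & p)=False q=True p=False F(G(s))=True G(s)=True s=True
s_5={p,q,s}: (!(q & p) | F(G(s)))=True !(q & p)=False (q & p)=True q=True p=True F(G(s))=True G(s)=True s=True
Evaluating at position 5: result = True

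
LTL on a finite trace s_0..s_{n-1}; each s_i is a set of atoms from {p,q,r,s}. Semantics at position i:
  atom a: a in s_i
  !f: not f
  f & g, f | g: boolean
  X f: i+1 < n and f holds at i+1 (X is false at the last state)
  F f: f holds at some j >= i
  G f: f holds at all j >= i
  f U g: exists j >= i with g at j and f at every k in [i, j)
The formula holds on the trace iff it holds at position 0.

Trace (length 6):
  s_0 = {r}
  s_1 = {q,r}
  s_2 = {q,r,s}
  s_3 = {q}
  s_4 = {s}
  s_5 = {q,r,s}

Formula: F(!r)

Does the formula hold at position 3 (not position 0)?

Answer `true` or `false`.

s_0={r}: F(!r)=True !r=False r=True
s_1={q,r}: F(!r)=True !r=False r=True
s_2={q,r,s}: F(!r)=True !r=False r=True
s_3={q}: F(!r)=True !r=True r=False
s_4={s}: F(!r)=True !r=True r=False
s_5={q,r,s}: F(!r)=False !r=False r=True
Evaluating at position 3: result = True

Answer: true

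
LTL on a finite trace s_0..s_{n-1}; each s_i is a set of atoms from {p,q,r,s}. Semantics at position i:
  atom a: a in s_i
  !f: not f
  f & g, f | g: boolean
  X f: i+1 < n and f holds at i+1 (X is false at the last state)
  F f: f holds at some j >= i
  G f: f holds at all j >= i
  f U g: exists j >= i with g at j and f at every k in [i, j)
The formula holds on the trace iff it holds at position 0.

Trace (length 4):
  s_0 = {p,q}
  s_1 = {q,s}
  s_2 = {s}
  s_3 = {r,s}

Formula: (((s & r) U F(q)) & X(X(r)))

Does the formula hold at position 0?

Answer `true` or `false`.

s_0={p,q}: (((s & r) U F(q)) & X(X(r)))=False ((s & r) U F(q))=True (s & r)=False s=False r=False F(q)=True q=True X(X(r))=False X(r)=False
s_1={q,s}: (((s & r) U F(q)) & X(X(r)))=True ((s & r) U F(q))=True (s & r)=False s=True r=False F(q)=True q=True X(X(r))=True X(r)=False
s_2={s}: (((s & r) U F(q)) & X(X(r)))=False ((s & r) U F(q))=False (s & r)=False s=True r=False F(q)=False q=False X(X(r))=False X(r)=True
s_3={r,s}: (((s & r) U F(q)) & X(X(r)))=False ((s & r) U F(q))=False (s & r)=True s=True r=True F(q)=False q=False X(X(r))=False X(r)=False

Answer: false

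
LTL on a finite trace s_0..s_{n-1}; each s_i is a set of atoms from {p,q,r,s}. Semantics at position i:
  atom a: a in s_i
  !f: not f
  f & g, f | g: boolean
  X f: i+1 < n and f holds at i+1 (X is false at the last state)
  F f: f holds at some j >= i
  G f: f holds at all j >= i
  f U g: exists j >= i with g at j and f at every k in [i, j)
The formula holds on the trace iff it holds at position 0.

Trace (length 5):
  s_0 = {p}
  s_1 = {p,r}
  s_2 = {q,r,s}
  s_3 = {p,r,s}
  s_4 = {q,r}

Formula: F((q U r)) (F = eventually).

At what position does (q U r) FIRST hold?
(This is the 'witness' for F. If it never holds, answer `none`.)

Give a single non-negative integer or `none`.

s_0={p}: (q U r)=False q=False r=False
s_1={p,r}: (q U r)=True q=False r=True
s_2={q,r,s}: (q U r)=True q=True r=True
s_3={p,r,s}: (q U r)=True q=False r=True
s_4={q,r}: (q U r)=True q=True r=True
F((q U r)) holds; first witness at position 1.

Answer: 1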